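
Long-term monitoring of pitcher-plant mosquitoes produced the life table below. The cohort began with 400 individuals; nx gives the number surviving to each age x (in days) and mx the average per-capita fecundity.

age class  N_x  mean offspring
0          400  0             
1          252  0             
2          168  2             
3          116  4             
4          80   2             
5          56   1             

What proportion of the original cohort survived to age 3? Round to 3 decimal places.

0.290

l_3 = n_3/n_0 = 116/400 = 0.29 → 0.290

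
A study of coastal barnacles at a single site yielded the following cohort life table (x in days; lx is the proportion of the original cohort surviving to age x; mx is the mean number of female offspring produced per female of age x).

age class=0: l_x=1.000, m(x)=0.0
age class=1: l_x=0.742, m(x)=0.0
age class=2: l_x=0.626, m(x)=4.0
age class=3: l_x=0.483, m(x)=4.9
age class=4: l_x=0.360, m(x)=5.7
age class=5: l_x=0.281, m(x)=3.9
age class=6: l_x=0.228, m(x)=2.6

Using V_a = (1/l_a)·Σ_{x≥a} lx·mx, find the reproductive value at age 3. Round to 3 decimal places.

lx·mx for x ≥ 3: 2.3667, 2.052, 1.0959, 0.5928 → sum = 6.1074
V_3 = 6.1074 / l_3 = 6.1074 / 0.483 = 12.64472… → 12.645

12.645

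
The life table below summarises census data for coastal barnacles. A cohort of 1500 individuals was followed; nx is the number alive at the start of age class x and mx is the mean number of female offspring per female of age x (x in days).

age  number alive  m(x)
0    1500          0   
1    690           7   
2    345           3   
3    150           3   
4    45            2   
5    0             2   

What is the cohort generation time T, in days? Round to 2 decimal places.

lx = nx/n0 = nx/1500: 1, 0.46, 0.23, 0.1, 0.03, 0
lx·mx: 0, 3.22, 0.69, 0.3, 0.06, 0 → R0 = 4.27
x·lx·mx: 0, 3.22, 1.38, 0.9, 0.24, 0 → Σ = 5.74
T = 5.74 / 4.27 = 1.344262… → 1.34

1.34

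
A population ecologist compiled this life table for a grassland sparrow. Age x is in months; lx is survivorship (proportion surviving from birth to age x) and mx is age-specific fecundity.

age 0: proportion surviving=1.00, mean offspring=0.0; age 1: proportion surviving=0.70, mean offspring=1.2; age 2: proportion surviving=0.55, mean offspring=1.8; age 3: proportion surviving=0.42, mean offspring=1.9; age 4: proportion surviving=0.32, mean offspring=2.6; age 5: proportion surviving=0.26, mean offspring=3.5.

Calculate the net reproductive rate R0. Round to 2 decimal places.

lx·mx by age: 0, 0.84, 0.99, 0.798, 0.832, 0.91
R0 = Σ lx·mx = 4.37 → 4.37

4.37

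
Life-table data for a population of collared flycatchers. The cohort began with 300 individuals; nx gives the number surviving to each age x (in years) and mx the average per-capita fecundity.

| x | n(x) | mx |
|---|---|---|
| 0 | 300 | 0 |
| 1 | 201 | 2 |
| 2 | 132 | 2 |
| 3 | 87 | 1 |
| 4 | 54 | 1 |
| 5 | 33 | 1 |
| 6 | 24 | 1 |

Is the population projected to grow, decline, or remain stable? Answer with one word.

growing

lx = nx/n0 = nx/300: 1, 0.67, 0.44, 0.29, 0.18, 0.11, 0.08
R0 = Σ lx·mx = 0 + 1.34 + 0.88 + 0.29 + 0.18 + 0.11 + 0.08 = 2.88
R0 > 1, so the population is growing.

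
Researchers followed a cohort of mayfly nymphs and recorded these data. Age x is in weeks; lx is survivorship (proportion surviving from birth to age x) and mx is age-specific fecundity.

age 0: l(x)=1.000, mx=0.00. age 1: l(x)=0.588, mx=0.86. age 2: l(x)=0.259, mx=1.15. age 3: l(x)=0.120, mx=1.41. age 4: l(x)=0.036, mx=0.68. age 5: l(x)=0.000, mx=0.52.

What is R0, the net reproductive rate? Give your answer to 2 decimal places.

1.00

lx·mx by age: 0, 0.50568, 0.29785, 0.1692, 0.02448, 0
R0 = Σ lx·mx = 0.99721 → 1.00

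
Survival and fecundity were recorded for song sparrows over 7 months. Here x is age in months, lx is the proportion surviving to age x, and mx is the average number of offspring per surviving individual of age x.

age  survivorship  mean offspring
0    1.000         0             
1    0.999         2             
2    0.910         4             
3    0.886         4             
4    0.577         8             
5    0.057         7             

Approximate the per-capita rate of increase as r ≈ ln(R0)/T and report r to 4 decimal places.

R0 = Σ lx·mx = 0 + 1.998 + 3.64 + 3.544 + 4.616 + 0.399 = 14.197
Σ x·lx·mx = 40.369; T = 40.369/14.197 = 2.84349…
r ≈ ln(R0)/T = ln(14.197)/2.84349… = 0.93302… → 0.9330

0.9330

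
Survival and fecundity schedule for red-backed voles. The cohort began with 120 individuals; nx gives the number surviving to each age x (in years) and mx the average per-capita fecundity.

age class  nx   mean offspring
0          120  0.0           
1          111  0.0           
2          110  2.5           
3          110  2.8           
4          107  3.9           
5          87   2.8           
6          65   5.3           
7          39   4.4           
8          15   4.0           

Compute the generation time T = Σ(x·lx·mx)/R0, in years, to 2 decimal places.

lx = nx/n0 = nx/120: 1, 0.925, 0.91667…, 0.91667…, 0.89167…, 0.725, 0.54167…, 0.325, 0.125
lx·mx: 0, 0, 2.291667…, 2.566667…, 3.4775…, 2.03, 2.870833…, 1.43, 0.5 → R0 = 15.166667…
x·lx·mx: 0, 0, 4.583333…, 7.7…, 13.91…, 10.15, 17.225…, 10.01, 4 → Σ = 67.578333…
T = 67.578333… / 15.166667… = 4.455714… → 4.46

4.46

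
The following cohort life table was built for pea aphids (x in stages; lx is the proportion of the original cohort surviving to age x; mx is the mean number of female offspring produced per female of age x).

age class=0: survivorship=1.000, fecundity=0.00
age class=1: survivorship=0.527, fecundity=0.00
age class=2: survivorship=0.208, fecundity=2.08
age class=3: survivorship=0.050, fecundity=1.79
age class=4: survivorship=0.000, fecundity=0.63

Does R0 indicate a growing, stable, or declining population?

R0 = Σ lx·mx = 0 + 0 + 0.43264 + 0.0895 + 0 = 0.52214
R0 < 1, so the population is declining.

declining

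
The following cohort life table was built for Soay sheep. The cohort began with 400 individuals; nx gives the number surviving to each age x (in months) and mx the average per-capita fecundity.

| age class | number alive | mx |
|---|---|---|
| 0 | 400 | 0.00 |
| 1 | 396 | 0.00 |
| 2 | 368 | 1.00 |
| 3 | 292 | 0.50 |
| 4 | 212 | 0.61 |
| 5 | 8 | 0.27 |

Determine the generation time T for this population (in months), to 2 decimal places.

2.64

lx = nx/n0 = nx/400: 1, 0.99, 0.92, 0.73, 0.53, 0.02
lx·mx: 0, 0, 0.92, 0.365, 0.3233, 0.0054 → R0 = 1.6137
x·lx·mx: 0, 0, 1.84, 1.095, 1.2932, 0.027 → Σ = 4.2552
T = 4.2552 / 1.6137 = 2.636921… → 2.64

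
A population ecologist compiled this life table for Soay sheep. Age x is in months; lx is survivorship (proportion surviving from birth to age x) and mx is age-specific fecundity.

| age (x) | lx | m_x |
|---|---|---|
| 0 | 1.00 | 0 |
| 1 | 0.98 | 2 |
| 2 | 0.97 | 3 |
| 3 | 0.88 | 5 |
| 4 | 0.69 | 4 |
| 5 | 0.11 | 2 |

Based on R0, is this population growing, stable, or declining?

growing

R0 = Σ lx·mx = 0 + 1.96 + 2.91 + 4.4 + 2.76 + 0.22 = 12.25
R0 > 1, so the population is growing.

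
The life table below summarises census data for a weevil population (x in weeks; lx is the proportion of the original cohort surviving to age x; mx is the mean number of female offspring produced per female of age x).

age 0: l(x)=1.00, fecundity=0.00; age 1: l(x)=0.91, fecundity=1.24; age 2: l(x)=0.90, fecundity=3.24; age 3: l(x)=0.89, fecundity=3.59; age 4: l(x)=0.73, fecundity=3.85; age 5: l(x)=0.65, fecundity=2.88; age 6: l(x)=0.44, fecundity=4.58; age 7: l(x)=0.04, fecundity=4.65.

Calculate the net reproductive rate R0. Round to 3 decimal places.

14.123

lx·mx by age: 0, 1.1284, 2.916, 3.1951, 2.8105, 1.872, 2.0152, 0.186
R0 = Σ lx·mx = 14.1232 → 14.123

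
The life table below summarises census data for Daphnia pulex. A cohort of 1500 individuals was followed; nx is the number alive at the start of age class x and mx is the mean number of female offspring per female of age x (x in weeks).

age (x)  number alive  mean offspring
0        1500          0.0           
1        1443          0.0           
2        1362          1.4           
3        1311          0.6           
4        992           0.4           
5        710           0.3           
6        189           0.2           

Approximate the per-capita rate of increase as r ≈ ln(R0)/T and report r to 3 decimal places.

lx = nx/n0 = nx/1500: 1, 0.962, 0.908, 0.874, 0.66133…, 0.47333…, 0.126
R0 = Σ lx·mx = 0 + 0 + 1.2712 + 0.5244 + 0.26453… + 0.142… + 0.0252 = 2.227333…
Σ x·lx·mx = 6.034933…; T = 6.034933…/2.227333… = 2.70949…
r ≈ ln(R0)/T = ln(2.227333…)/2.70949… = 0.29556… → 0.296

0.296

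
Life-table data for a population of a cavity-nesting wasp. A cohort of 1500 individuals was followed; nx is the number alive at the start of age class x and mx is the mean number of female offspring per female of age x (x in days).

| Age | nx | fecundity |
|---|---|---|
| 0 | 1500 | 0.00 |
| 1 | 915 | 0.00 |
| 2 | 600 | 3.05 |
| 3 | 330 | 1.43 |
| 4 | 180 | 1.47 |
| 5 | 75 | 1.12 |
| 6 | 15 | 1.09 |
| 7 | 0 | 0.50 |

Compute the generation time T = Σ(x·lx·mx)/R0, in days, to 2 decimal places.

2.49

lx = nx/n0 = nx/1500: 1, 0.61, 0.4, 0.22, 0.12, 0.05, 0.01, 0
lx·mx: 0, 0, 1.22, 0.3146, 0.1764, 0.056, 0.0109, 0 → R0 = 1.7779
x·lx·mx: 0, 0, 2.44, 0.9438, 0.7056, 0.28, 0.0654, 0 → Σ = 4.4348
T = 4.4348 / 1.7779 = 2.494404… → 2.49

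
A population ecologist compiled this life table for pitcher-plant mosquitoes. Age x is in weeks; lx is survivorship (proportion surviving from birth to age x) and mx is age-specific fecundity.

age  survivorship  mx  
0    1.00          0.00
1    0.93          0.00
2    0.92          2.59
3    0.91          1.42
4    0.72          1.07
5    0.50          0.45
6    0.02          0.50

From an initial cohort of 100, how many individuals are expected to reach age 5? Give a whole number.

Expected survivors = N0 · l_5 = 100 × 0.50 = 50 → 50

50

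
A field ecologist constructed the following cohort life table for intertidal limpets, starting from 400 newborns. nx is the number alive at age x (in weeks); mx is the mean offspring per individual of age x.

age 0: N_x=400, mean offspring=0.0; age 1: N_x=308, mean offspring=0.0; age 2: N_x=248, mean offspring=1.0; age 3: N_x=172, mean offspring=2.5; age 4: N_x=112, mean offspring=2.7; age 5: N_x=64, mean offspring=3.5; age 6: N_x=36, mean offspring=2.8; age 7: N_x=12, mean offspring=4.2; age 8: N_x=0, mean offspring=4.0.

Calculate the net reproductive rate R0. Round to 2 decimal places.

3.39

lx = nx/n0 = nx/400: 1, 0.77, 0.62, 0.43, 0.28, 0.16, 0.09, 0.03, 0
lx·mx by age: 0, 0, 0.62, 1.075, 0.756, 0.56, 0.252, 0.126, 0
R0 = Σ lx·mx = 3.389 → 3.39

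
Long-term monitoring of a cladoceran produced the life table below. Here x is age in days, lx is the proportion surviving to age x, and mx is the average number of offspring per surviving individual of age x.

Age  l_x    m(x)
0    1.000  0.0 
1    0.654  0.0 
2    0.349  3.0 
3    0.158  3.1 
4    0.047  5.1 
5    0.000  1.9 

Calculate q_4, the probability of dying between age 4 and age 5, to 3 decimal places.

1.000

q_4 = (l_4 − l_5) / l_4 = (0.047 − 0) / 0.047
     = 0.047 / 0.047 = 1 → 1.000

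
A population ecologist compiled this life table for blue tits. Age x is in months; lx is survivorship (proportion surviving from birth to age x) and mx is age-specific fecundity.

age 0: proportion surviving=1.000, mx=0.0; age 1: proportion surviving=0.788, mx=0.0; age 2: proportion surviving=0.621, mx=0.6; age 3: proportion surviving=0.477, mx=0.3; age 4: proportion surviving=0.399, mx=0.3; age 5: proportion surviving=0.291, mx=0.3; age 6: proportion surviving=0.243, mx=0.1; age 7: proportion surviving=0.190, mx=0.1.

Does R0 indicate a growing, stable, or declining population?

R0 = Σ lx·mx = 0 + 0 + 0.3726 + 0.1431 + 0.1197 + 0.0873 + 0.0243 + 0.019 = 0.766
R0 < 1, so the population is declining.

declining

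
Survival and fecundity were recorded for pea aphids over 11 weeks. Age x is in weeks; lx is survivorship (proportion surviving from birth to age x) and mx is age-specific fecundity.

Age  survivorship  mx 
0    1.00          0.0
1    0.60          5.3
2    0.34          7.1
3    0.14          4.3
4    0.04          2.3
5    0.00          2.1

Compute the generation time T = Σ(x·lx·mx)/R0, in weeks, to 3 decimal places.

1.619

lx·mx: 0, 3.18, 2.414, 0.602, 0.092, 0 → R0 = 6.288
x·lx·mx: 0, 3.18, 4.828, 1.806, 0.368, 0 → Σ = 10.182
T = 10.182 / 6.288 = 1.619275… → 1.619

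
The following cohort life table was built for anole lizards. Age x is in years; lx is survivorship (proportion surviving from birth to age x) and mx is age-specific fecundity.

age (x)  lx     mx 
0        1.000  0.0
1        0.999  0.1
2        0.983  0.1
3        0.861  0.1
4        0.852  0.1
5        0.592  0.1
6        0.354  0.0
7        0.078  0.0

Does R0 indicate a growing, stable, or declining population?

R0 = Σ lx·mx = 0 + 0.0999 + 0.0983 + 0.0861 + 0.0852 + 0.0592 + 0 + 0 = 0.4287
R0 < 1, so the population is declining.

declining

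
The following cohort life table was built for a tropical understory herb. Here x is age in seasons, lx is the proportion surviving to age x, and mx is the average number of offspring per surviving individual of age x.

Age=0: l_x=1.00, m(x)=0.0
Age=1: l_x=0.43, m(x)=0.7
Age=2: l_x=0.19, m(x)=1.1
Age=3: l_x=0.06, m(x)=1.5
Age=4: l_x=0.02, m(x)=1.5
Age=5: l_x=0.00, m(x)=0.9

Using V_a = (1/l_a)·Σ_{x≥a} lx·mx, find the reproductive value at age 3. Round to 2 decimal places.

2.00

lx·mx for x ≥ 3: 0.09, 0.03, 0 → sum = 0.12
V_3 = 0.12 / l_3 = 0.12 / 0.06 = 2 → 2.00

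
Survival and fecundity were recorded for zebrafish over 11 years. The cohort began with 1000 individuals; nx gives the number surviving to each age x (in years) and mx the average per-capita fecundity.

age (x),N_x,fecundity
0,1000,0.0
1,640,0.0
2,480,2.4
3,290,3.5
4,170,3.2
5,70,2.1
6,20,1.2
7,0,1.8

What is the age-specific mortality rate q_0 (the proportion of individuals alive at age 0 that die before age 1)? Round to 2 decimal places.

lx = nx/n0 = nx/1000: 1, 0.64, 0.48, 0.29, 0.17, 0.07, 0.02, 0
q_0 = (l_0 − l_1) / l_0 = (1 − 0.64) / 1
     = 0.36 / 1 = 0.36 → 0.36

0.36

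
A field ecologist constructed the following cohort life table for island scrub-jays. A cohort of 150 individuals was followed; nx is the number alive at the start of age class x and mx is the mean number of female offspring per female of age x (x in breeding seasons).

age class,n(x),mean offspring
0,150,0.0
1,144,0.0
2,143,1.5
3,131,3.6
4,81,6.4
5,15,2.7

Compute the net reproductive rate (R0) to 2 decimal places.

8.30

lx = nx/n0 = nx/150: 1, 0.96, 0.95333…, 0.87333…, 0.54, 0.1
lx·mx by age: 0, 0, 1.43…, 3.144…, 3.456, 0.27
R0 = Σ lx·mx = 8.3… → 8.30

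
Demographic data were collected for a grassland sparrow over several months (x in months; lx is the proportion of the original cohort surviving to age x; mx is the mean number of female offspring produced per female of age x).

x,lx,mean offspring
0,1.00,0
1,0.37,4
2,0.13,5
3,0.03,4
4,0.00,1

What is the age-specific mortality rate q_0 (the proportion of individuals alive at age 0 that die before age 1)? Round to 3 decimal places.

0.630

q_0 = (l_0 − l_1) / l_0 = (1 − 0.37) / 1
     = 0.63 / 1 = 0.63 → 0.630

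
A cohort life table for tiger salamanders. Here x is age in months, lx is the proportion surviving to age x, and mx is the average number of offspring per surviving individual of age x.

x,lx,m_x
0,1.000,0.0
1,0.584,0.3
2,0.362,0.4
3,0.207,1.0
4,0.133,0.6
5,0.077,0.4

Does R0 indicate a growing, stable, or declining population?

declining

R0 = Σ lx·mx = 0 + 0.1752 + 0.1448 + 0.207 + 0.0798 + 0.0308 = 0.6376
R0 < 1, so the population is declining.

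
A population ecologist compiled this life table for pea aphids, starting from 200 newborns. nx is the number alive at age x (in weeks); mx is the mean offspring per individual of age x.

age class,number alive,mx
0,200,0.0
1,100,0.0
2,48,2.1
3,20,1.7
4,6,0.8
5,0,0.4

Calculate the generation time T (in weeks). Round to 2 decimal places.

lx = nx/n0 = nx/200: 1, 0.5, 0.24, 0.1, 0.03, 0
lx·mx: 0, 0, 0.504, 0.17, 0.024, 0 → R0 = 0.698
x·lx·mx: 0, 0, 1.008, 0.51, 0.096, 0 → Σ = 1.614
T = 1.614 / 0.698 = 2.312321… → 2.31

2.31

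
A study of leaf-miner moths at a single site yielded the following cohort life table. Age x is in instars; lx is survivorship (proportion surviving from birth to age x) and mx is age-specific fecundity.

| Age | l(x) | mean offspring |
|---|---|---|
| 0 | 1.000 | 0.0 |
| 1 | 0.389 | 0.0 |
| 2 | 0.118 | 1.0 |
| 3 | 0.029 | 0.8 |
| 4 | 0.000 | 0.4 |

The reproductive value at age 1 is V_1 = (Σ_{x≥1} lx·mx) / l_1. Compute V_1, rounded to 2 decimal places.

lx·mx for x ≥ 1: 0, 0.118, 0.0232, 0 → sum = 0.1412
V_1 = 0.1412 / l_1 = 0.1412 / 0.389 = 0.362982… → 0.36

0.36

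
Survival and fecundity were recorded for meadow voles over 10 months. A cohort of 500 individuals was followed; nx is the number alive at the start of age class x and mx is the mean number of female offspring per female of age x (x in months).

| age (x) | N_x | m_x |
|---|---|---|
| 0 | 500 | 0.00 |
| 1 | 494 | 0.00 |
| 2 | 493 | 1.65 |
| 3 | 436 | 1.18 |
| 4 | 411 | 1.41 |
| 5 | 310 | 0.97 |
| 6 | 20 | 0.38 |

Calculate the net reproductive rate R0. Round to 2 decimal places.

4.43

lx = nx/n0 = nx/500: 1, 0.988, 0.986, 0.872, 0.822, 0.62, 0.04
lx·mx by age: 0, 0, 1.6269, 1.02896, 1.15902, 0.6014, 0.0152
R0 = Σ lx·mx = 4.43148 → 4.43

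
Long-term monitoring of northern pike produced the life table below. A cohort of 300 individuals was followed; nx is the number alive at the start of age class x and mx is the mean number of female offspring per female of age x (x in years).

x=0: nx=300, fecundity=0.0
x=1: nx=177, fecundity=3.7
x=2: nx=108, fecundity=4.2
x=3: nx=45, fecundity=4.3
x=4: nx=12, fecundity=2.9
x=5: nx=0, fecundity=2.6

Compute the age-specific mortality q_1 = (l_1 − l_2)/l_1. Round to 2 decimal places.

lx = nx/n0 = nx/300: 1, 0.59, 0.36, 0.15, 0.04, 0
q_1 = (l_1 − l_2) / l_1 = (0.59 − 0.36) / 0.59
     = 0.23 / 0.59 = 0.389831… → 0.39

0.39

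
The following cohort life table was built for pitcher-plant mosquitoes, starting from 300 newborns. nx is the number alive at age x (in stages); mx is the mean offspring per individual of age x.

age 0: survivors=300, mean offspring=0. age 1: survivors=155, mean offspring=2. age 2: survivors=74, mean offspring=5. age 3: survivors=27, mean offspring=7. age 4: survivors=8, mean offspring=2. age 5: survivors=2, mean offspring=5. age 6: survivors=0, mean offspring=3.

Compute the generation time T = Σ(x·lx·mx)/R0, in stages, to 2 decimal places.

lx = nx/n0 = nx/300: 1, 0.51667…, 0.24667…, 0.09, 0.02667…, 0.00667…, 0
lx·mx: 0, 1.033333…, 1.233333…, 0.63, 0.053333…, 0.033333…, 0 → R0 = 2.983333…
x·lx·mx: 0, 1.033333…, 2.466667…, 1.89, 0.213333…, 0.166667…, 0 → Σ = 5.77…
T = 5.77… / 2.983333… = 1.934078… → 1.93

1.93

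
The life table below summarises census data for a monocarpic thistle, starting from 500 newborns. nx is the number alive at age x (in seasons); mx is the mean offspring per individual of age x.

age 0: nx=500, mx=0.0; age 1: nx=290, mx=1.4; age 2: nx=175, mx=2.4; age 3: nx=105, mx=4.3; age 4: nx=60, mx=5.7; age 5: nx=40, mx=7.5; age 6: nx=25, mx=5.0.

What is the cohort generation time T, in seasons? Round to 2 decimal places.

lx = nx/n0 = nx/500: 1, 0.58, 0.35, 0.21, 0.12, 0.08, 0.05
lx·mx: 0, 0.812, 0.84, 0.903, 0.684, 0.6, 0.25 → R0 = 4.089
x·lx·mx: 0, 0.812, 1.68, 2.709, 2.736, 3, 1.5 → Σ = 12.437
T = 12.437 / 4.089 = 3.041575… → 3.04

3.04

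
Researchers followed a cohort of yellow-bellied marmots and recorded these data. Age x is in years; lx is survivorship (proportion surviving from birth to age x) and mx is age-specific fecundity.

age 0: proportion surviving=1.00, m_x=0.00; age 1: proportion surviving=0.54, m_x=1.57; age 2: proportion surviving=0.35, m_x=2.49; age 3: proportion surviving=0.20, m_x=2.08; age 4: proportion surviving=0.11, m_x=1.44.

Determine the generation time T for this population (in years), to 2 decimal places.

1.95

lx·mx: 0, 0.8478, 0.8715, 0.416, 0.1584 → R0 = 2.2937
x·lx·mx: 0, 0.8478, 1.743, 1.248, 0.6336 → Σ = 4.4724
T = 4.4724 / 2.2937 = 1.949863… → 1.95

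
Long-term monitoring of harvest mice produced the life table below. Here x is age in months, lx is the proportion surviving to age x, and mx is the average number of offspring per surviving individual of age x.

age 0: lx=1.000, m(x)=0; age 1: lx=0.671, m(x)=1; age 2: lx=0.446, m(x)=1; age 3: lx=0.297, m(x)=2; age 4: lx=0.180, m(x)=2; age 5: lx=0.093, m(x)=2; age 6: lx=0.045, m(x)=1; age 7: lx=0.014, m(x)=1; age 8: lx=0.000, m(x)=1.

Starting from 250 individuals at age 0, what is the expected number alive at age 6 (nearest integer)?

11

Expected survivors = N0 · l_6 = 250 × 0.045 = 11.25 → 11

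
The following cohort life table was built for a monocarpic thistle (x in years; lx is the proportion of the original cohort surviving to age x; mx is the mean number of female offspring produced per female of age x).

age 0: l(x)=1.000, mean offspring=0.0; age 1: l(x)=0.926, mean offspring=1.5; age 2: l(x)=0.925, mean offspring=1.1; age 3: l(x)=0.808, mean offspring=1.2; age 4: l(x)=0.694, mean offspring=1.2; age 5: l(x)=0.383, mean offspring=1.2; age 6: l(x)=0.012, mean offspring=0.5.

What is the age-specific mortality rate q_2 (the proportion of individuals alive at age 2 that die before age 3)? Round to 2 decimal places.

q_2 = (l_2 − l_3) / l_2 = (0.925 − 0.808) / 0.925
     = 0.117 / 0.925 = 0.126486… → 0.13

0.13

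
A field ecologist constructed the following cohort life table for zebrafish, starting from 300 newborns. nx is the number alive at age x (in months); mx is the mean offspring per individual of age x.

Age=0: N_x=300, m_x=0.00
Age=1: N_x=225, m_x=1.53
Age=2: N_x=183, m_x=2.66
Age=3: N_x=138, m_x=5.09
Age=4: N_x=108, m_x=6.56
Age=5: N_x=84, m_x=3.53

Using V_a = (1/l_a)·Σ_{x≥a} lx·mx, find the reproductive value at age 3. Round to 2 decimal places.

12.37

lx = nx/n0 = nx/300: 1, 0.75, 0.61, 0.46, 0.36, 0.28
lx·mx for x ≥ 3: 2.3414, 2.3616, 0.9884 → sum = 5.6914
V_3 = 5.6914 / l_3 = 5.6914 / 0.46 = 12.372609… → 12.37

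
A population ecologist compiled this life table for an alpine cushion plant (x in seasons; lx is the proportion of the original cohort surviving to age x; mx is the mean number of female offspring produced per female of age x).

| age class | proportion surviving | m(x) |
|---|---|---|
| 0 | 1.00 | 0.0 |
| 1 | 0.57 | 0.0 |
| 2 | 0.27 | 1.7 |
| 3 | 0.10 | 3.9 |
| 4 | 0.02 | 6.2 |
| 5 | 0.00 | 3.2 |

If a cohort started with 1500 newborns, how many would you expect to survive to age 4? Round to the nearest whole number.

30

Expected survivors = N0 · l_4 = 1500 × 0.02 = 30 → 30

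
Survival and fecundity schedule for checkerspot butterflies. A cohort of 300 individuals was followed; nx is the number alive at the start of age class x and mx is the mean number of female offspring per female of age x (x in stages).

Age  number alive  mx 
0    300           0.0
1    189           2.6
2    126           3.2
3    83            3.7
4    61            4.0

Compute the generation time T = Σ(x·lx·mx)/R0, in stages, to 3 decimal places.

2.210

lx = nx/n0 = nx/300: 1, 0.63, 0.42, 0.27667…, 0.20333…
lx·mx: 0, 1.638, 1.344, 1.023667…, 0.813333… → R0 = 4.819…
x·lx·mx: 0, 1.638, 2.688, 3.071…, 3.253333… → Σ = 10.650333…
T = 10.650333… / 4.819… = 2.210071… → 2.210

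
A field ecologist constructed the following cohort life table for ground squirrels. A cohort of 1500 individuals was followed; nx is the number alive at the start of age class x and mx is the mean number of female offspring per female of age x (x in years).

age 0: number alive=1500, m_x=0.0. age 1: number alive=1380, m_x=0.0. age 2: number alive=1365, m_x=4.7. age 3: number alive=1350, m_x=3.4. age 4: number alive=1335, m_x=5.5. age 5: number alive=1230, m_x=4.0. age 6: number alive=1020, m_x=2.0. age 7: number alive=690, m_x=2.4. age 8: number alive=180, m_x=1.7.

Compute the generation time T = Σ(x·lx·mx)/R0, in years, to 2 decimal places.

3.92

lx = nx/n0 = nx/1500: 1, 0.92, 0.91, 0.9, 0.89, 0.82, 0.68, 0.46, 0.12
lx·mx: 0, 0, 4.277, 3.06, 4.895, 3.28, 1.36, 1.104, 0.204 → R0 = 18.18
x·lx·mx: 0, 0, 8.554, 9.18, 19.58, 16.4, 8.16, 7.728, 1.632 → Σ = 71.234
T = 71.234 / 18.18 = 3.918262… → 3.92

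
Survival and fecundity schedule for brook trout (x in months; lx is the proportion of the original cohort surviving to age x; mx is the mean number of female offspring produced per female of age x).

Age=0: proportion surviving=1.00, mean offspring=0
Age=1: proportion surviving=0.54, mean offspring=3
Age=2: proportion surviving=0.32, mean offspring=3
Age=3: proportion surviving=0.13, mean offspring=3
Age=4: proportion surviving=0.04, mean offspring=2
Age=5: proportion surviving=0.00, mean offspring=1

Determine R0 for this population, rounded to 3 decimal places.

lx·mx by age: 0, 1.62, 0.96, 0.39, 0.08, 0
R0 = Σ lx·mx = 3.05 → 3.050

3.050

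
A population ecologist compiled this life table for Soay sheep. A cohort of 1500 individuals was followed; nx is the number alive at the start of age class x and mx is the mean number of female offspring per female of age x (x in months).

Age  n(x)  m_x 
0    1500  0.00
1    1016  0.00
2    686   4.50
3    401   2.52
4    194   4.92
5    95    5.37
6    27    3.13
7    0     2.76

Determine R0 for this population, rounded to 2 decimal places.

3.76

lx = nx/n0 = nx/1500: 1, 0.67733…, 0.45733…, 0.26733…, 0.12933…, 0.06333…, 0.018, 0
lx·mx by age: 0, 0, 2.058…, 0.67368…, 0.63632…, 0.3401…, 0.05634, 0
R0 = Σ lx·mx = 3.76444… → 3.76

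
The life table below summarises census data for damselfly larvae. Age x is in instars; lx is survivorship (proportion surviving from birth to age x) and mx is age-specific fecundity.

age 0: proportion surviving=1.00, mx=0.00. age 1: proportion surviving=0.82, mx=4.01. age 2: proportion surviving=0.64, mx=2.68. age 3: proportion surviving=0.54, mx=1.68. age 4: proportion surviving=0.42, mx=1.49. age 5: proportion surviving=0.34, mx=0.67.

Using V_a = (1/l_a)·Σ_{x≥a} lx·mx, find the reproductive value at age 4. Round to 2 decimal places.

lx·mx for x ≥ 4: 0.6258, 0.2278 → sum = 0.8536
V_4 = 0.8536 / l_4 = 0.8536 / 0.42 = 2.032381… → 2.03

2.03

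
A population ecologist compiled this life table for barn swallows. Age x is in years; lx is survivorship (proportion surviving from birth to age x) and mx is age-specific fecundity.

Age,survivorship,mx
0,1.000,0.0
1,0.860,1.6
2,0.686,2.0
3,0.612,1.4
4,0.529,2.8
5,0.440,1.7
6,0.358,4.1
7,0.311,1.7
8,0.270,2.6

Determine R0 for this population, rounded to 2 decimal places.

8.53

lx·mx by age: 0, 1.376, 1.372, 0.8568, 1.4812, 0.748, 1.4678, 0.5287, 0.702
R0 = Σ lx·mx = 8.5325 → 8.53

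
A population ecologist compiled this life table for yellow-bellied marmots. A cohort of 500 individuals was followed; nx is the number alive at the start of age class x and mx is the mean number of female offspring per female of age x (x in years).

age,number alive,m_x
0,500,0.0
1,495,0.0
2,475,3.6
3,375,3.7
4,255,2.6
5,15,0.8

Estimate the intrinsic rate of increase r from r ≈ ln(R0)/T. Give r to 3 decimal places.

0.741

lx = nx/n0 = nx/500: 1, 0.99, 0.95, 0.75, 0.51, 0.03
R0 = Σ lx·mx = 0 + 0 + 3.42 + 2.775 + 1.326 + 0.024 = 7.545
Σ x·lx·mx = 20.589; T = 20.589/7.545 = 2.72883…
r ≈ ln(R0)/T = ln(7.545)/2.72883… = 0.74057… → 0.741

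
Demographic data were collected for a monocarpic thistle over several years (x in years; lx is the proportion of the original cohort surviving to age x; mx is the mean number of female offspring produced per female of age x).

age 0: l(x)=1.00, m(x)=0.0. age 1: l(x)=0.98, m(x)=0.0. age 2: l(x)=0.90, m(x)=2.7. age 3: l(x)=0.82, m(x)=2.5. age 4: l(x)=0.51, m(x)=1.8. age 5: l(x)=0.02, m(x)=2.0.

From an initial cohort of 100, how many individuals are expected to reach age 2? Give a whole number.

Expected survivors = N0 · l_2 = 100 × 0.90 = 90 → 90

90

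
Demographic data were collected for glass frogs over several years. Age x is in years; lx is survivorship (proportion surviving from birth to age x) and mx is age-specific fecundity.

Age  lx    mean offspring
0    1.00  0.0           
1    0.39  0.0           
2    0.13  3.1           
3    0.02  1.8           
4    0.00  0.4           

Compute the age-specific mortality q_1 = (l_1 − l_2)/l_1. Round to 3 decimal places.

0.667

q_1 = (l_1 − l_2) / l_1 = (0.39 − 0.13) / 0.39
     = 0.26 / 0.39 = 0.666667… → 0.667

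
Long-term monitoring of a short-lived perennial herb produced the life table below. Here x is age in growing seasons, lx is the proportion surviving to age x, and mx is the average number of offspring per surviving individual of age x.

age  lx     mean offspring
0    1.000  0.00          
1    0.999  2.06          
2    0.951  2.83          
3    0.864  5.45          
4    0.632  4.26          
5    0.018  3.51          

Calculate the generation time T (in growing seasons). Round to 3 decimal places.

2.673

lx·mx: 0, 2.05794, 2.69133, 4.7088, 2.69232, 0.06318 → R0 = 12.21357
x·lx·mx: 0, 2.05794, 5.38266, 14.1264, 10.76928, 0.3159 → Σ = 32.65218
T = 32.65218 / 12.21357 = 2.673435… → 2.673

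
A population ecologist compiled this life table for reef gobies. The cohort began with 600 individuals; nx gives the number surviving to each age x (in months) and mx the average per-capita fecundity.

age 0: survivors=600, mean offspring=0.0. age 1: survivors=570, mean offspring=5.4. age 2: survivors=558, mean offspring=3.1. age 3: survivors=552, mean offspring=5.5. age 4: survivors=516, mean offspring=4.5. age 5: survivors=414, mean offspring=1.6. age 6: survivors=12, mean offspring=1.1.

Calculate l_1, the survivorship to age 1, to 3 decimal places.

l_1 = n_1/n_0 = 570/600 = 0.95 → 0.950

0.950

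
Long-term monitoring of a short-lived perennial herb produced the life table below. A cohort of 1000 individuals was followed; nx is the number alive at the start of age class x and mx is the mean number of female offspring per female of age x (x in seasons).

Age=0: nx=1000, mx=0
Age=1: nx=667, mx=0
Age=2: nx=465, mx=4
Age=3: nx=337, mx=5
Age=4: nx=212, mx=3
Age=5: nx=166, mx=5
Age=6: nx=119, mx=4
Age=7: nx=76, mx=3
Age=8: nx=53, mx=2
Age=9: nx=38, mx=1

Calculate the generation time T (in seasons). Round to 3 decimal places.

lx = nx/n0 = nx/1000: 1, 0.667, 0.465, 0.337, 0.212, 0.166, 0.119, 0.076, 0.053, 0.038
lx·mx: 0, 0, 1.86, 1.685, 0.636, 0.83, 0.476, 0.228, 0.106, 0.038 → R0 = 5.859
x·lx·mx: 0, 0, 3.72, 5.055, 2.544, 4.15, 2.856, 1.596, 0.848, 0.342 → Σ = 21.111
T = 21.111 / 5.859 = 3.603175… → 3.603

3.603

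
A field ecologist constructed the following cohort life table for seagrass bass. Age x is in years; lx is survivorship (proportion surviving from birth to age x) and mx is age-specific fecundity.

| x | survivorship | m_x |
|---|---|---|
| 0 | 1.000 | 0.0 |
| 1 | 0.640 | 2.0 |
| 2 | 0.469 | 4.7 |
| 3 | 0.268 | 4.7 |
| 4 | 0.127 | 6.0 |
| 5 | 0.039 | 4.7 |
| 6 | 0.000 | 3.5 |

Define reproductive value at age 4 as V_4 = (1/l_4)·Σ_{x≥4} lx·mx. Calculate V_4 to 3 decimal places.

lx·mx for x ≥ 4: 0.762, 0.1833, 0 → sum = 0.9453
V_4 = 0.9453 / l_4 = 0.9453 / 0.127 = 7.443307… → 7.443

7.443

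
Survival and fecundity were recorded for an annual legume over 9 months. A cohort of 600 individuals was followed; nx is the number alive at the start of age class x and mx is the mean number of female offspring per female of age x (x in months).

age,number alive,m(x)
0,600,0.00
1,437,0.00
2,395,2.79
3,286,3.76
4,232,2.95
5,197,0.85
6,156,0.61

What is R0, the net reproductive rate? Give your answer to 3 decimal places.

lx = nx/n0 = nx/600: 1, 0.72833…, 0.65833…, 0.47667…, 0.38667…, 0.32833…, 0.26
lx·mx by age: 0, 0, 1.83675…, 1.792267…, 1.140667…, 0.279083…, 0.1586
R0 = Σ lx·mx = 5.207367… → 5.207

5.207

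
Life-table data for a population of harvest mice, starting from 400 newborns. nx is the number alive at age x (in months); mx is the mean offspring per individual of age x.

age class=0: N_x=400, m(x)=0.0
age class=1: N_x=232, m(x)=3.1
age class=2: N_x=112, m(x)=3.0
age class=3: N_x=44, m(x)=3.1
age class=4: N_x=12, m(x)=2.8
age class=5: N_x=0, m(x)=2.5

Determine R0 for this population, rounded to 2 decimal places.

3.06

lx = nx/n0 = nx/400: 1, 0.58, 0.28, 0.11, 0.03, 0
lx·mx by age: 0, 1.798, 0.84, 0.341, 0.084, 0
R0 = Σ lx·mx = 3.063 → 3.06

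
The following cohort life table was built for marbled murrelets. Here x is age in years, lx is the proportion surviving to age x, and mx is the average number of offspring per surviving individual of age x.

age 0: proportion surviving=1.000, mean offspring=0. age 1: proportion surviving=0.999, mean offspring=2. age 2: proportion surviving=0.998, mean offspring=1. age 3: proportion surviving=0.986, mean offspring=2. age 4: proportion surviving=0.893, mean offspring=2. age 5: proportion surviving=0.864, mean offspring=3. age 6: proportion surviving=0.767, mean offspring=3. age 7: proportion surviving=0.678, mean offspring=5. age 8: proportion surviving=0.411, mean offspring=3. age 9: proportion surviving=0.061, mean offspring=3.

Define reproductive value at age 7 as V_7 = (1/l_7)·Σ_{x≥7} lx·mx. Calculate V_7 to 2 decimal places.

7.09

lx·mx for x ≥ 7: 3.39, 1.233, 0.183 → sum = 4.806
V_7 = 4.806 / l_7 = 4.806 / 0.678 = 7.088496… → 7.09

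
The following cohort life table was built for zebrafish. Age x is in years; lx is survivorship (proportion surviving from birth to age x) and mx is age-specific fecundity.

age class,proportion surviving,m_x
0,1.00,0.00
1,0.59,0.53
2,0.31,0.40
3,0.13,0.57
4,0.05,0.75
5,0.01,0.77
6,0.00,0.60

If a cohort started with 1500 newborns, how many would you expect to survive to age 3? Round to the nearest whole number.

195

Expected survivors = N0 · l_3 = 1500 × 0.13 = 195 → 195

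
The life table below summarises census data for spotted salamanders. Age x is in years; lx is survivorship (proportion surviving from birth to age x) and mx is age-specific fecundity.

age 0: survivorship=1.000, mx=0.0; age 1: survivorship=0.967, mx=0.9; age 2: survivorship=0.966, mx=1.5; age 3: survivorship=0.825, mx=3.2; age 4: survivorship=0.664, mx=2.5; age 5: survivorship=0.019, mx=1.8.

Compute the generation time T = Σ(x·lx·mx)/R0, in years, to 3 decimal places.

2.780

lx·mx: 0, 0.8703, 1.449, 2.64, 1.66, 0.0342 → R0 = 6.6535
x·lx·mx: 0, 0.8703, 2.898, 7.92, 6.64, 0.171 → Σ = 18.4993
T = 18.4993 / 6.6535 = 2.780386… → 2.780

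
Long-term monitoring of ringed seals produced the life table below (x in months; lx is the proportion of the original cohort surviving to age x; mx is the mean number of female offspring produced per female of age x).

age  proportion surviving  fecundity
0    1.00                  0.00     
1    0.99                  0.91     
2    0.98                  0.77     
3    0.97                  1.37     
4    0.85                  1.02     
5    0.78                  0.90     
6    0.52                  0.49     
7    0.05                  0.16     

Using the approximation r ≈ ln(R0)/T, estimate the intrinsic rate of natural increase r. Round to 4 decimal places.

R0 = Σ lx·mx = 0 + 0.9009 + 0.7546 + 1.3289 + 0.867 + 0.702 + 0.2548 + 0.008 = 4.8162
Σ x·lx·mx = 14.9596; T = 14.9596/4.8162 = 3.1061…
r ≈ ln(R0)/T = ln(4.8162)/3.1061… = 0.506096… → 0.5061

0.5061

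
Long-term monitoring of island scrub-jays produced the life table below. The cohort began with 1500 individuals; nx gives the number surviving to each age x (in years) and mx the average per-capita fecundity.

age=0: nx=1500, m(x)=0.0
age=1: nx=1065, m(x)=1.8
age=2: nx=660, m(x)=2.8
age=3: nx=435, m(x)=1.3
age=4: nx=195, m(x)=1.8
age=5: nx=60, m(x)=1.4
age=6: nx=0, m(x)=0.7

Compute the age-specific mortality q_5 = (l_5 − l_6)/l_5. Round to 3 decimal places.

lx = nx/n0 = nx/1500: 1, 0.71, 0.44, 0.29, 0.13, 0.04, 0
q_5 = (l_5 − l_6) / l_5 = (0.04 − 0) / 0.04
     = 0.04 / 0.04 = 1 → 1.000

1.000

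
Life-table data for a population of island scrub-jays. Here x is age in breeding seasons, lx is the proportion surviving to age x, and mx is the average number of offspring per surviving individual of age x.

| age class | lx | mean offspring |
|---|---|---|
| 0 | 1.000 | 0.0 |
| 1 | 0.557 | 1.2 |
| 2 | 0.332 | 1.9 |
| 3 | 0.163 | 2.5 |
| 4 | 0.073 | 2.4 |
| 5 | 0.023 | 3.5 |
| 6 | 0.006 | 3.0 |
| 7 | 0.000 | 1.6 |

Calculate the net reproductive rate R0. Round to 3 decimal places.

lx·mx by age: 0, 0.6684, 0.6308, 0.4075, 0.1752, 0.0805, 0.018, 0
R0 = Σ lx·mx = 1.9804 → 1.980

1.980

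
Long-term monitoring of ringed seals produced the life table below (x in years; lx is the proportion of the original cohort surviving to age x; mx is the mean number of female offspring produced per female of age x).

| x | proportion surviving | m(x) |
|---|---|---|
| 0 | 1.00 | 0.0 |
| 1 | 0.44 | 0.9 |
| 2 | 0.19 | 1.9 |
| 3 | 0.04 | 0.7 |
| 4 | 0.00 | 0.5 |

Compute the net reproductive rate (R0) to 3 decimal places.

lx·mx by age: 0, 0.396, 0.361, 0.028, 0
R0 = Σ lx·mx = 0.785 → 0.785

0.785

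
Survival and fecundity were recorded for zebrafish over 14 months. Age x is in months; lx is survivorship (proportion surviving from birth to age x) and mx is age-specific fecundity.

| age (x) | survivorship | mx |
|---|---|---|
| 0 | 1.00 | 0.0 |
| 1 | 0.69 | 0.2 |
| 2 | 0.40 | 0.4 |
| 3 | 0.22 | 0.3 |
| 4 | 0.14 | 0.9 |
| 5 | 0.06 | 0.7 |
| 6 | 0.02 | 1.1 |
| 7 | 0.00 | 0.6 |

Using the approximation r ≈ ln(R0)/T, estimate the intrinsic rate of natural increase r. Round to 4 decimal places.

-0.2178

R0 = Σ lx·mx = 0 + 0.138 + 0.16 + 0.066 + 0.126 + 0.042 + 0.022 + 0 = 0.554
Σ x·lx·mx = 1.502; T = 1.502/0.554 = 2.71119…
r ≈ ln(R0)/T = ln(0.554)/2.71119… = -0.217834… → -0.2178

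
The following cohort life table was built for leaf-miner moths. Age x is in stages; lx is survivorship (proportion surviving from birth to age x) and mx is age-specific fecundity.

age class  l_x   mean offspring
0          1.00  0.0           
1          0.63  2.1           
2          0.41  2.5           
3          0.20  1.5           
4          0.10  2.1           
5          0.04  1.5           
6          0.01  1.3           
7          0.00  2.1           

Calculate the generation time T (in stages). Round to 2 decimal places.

lx·mx: 0, 1.323, 1.025, 0.3, 0.21, 0.06, 0.013, 0 → R0 = 2.931
x·lx·mx: 0, 1.323, 2.05, 0.9, 0.84, 0.3, 0.078, 0 → Σ = 5.491
T = 5.491 / 2.931 = 1.873422… → 1.87

1.87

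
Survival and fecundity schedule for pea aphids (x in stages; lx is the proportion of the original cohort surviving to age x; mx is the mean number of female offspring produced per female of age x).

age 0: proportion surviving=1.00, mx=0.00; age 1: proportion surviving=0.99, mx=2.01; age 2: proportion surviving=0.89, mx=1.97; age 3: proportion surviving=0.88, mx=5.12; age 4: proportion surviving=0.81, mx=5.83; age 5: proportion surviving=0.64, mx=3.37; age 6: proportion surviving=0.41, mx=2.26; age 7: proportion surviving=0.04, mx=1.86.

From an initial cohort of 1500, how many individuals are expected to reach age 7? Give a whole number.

60

Expected survivors = N0 · l_7 = 1500 × 0.04 = 60 → 60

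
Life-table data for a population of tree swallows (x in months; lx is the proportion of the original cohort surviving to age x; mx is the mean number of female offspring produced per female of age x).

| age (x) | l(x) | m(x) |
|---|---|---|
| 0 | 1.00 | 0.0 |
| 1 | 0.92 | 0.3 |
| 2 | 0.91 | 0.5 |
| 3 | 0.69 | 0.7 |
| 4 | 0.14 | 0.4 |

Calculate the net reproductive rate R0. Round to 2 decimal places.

1.27

lx·mx by age: 0, 0.276, 0.455, 0.483, 0.056
R0 = Σ lx·mx = 1.27 → 1.27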